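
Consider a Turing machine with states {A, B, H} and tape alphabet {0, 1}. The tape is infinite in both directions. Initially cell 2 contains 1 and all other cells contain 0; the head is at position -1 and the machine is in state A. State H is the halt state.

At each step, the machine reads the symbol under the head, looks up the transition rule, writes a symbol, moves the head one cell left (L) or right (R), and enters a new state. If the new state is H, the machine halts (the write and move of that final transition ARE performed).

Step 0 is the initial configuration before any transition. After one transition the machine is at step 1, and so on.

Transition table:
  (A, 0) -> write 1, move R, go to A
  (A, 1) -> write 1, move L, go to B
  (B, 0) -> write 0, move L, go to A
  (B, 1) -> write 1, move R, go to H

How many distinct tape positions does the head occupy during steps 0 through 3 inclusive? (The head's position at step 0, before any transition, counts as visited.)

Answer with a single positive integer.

Step 1: in state A at pos -1, read 0 -> (A,0)->write 1,move R,goto A. Now: state=A, head=0, tape[-2..3]=010010 (head:   ^)
Step 2: in state A at pos 0, read 0 -> (A,0)->write 1,move R,goto A. Now: state=A, head=1, tape[-2..3]=011010 (head:    ^)
Step 3: in state A at pos 1, read 0 -> (A,0)->write 1,move R,goto A. Now: state=A, head=2, tape[-2..3]=011110 (head:     ^)
Head positions at steps 0..3: starting at -1, distinct positions visited = {-1, 0, 1, 2} -> 4 position(s)

Answer: 4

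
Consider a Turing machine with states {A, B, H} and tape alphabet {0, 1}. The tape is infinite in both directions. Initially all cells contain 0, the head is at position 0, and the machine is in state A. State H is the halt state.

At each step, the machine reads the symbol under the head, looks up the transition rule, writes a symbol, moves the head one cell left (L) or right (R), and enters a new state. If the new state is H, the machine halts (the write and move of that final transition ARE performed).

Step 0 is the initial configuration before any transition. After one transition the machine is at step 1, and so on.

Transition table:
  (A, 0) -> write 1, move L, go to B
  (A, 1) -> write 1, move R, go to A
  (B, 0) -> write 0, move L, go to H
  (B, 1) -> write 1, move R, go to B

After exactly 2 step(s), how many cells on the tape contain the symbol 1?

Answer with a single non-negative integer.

Answer: 1

Derivation:
Step 1: in state A at pos 0, read 0 -> (A,0)->write 1,move L,goto B. Now: state=B, head=-1, tape[-2..1]=0010 (head:  ^)
Step 2: in state B at pos -1, read 0 -> (B,0)->write 0,move L,goto H. Now: state=H, head=-2, tape[-3..1]=00010 (head:  ^)
Cells containing 1 after step 2: {0} -> 1 cell(s)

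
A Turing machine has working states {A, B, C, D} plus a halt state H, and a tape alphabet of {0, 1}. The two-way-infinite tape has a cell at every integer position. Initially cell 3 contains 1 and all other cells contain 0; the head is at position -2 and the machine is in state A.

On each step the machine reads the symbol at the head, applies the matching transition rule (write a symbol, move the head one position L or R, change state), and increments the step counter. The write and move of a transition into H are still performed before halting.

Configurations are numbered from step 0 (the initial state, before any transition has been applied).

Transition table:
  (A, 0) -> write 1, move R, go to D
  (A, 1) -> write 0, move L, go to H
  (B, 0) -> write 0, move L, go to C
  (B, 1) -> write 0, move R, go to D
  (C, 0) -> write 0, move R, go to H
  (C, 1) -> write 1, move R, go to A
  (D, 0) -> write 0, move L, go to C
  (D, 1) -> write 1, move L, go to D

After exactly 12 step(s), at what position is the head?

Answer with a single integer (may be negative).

Step 1: in state A at pos -2, read 0 -> (A,0)->write 1,move R,goto D. Now: state=D, head=-1, tape[-3..4]=01000010 (head:   ^)
Step 2: in state D at pos -1, read 0 -> (D,0)->write 0,move L,goto C. Now: state=C, head=-2, tape[-3..4]=01000010 (head:  ^)
Step 3: in state C at pos -2, read 1 -> (C,1)->write 1,move R,goto A. Now: state=A, head=-1, tape[-3..4]=01000010 (head:   ^)
Step 4: in state A at pos -1, read 0 -> (A,0)->write 1,move R,goto D. Now: state=D, head=0, tape[-3..4]=01100010 (head:    ^)
Step 5: in state D at pos 0, read 0 -> (D,0)->write 0,move L,goto C. Now: state=C, head=-1, tape[-3..4]=01100010 (head:   ^)
Step 6: in state C at pos -1, read 1 -> (C,1)->write 1,move R,goto A. Now: state=A, head=0, tape[-3..4]=01100010 (head:    ^)
Step 7: in state A at pos 0, read 0 -> (A,0)->write 1,move R,goto D. Now: state=D, head=1, tape[-3..4]=01110010 (head:     ^)
Step 8: in state D at pos 1, read 0 -> (D,0)->write 0,move L,goto C. Now: state=C, head=0, tape[-3..4]=01110010 (head:    ^)
Step 9: in state C at pos 0, read 1 -> (C,1)->write 1,move R,goto A. Now: state=A, head=1, tape[-3..4]=01110010 (head:     ^)
Step 10: in state A at pos 1, read 0 -> (A,0)->write 1,move R,goto D. Now: state=D, head=2, tape[-3..4]=01111010 (head:      ^)
Step 11: in state D at pos 2, read 0 -> (D,0)->write 0,move L,goto C. Now: state=C, head=1, tape[-3..4]=01111010 (head:     ^)
Step 12: in state C at pos 1, read 1 -> (C,1)->write 1,move R,goto A. Now: state=A, head=2, tape[-3..4]=01111010 (head:      ^)

Answer: 2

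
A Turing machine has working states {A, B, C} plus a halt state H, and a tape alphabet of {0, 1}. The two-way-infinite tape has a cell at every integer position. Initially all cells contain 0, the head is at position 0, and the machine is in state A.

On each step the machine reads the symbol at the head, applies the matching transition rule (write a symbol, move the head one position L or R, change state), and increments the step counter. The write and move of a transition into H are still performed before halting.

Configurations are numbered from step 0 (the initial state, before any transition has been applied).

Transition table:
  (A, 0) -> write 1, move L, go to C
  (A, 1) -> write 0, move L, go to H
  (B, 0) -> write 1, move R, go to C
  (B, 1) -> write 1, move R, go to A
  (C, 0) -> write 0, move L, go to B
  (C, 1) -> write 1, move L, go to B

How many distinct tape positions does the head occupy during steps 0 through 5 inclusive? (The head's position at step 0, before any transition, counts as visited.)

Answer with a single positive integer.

Answer: 3

Derivation:
Step 1: in state A at pos 0, read 0 -> (A,0)->write 1,move L,goto C. Now: state=C, head=-1, tape[-2..1]=0010 (head:  ^)
Step 2: in state C at pos -1, read 0 -> (C,0)->write 0,move L,goto B. Now: state=B, head=-2, tape[-3..1]=00010 (head:  ^)
Step 3: in state B at pos -2, read 0 -> (B,0)->write 1,move R,goto C. Now: state=C, head=-1, tape[-3..1]=01010 (head:   ^)
Step 4: in state C at pos -1, read 0 -> (C,0)->write 0,move L,goto B. Now: state=B, head=-2, tape[-3..1]=01010 (head:  ^)
Step 5: in state B at pos -2, read 1 -> (B,1)->write 1,move R,goto A. Now: state=A, head=-1, tape[-3..1]=01010 (head:   ^)
Head positions at steps 0..5: starting at 0, distinct positions visited = {-2, -1, 0} -> 3 position(s)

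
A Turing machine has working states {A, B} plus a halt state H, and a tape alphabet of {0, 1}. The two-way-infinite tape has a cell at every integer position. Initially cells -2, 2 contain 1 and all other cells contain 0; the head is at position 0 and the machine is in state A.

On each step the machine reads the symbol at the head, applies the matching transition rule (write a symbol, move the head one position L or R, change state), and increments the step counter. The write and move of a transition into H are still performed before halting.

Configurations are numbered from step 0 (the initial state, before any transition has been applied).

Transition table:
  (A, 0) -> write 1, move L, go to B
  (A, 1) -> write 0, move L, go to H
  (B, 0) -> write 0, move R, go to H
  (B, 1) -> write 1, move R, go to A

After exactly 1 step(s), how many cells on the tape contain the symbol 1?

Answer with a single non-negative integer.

Answer: 3

Derivation:
Step 1: in state A at pos 0, read 0 -> (A,0)->write 1,move L,goto B. Now: state=B, head=-1, tape[-3..3]=0101010 (head:   ^)
Cells containing 1 after step 1: {-2, 0, 2} -> 3 cell(s)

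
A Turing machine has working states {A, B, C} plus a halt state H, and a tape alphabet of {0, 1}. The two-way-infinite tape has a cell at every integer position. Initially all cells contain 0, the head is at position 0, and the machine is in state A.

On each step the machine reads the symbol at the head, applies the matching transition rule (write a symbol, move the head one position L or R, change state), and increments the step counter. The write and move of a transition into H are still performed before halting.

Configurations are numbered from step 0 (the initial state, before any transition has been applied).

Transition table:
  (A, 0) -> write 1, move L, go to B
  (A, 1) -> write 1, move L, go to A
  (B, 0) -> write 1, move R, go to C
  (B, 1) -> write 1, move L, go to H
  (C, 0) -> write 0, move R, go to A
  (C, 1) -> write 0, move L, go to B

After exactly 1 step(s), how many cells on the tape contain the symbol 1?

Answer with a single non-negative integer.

Step 1: in state A at pos 0, read 0 -> (A,0)->write 1,move L,goto B. Now: state=B, head=-1, tape[-2..1]=0010 (head:  ^)
Cells containing 1 after step 1: {0} -> 1 cell(s)

Answer: 1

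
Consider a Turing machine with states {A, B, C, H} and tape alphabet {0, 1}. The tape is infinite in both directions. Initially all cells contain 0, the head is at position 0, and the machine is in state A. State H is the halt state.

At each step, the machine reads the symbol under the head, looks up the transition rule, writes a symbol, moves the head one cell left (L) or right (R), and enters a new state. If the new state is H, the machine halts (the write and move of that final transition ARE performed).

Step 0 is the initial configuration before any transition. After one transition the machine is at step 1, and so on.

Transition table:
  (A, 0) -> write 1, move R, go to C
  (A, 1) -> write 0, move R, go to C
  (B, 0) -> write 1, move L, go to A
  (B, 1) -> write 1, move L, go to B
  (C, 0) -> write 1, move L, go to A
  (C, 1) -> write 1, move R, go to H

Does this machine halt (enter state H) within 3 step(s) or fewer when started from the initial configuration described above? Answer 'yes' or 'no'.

Step 1: in state A at pos 0, read 0 -> (A,0)->write 1,move R,goto C. Now: state=C, head=1, tape[-1..2]=0100 (head:   ^)
Step 2: in state C at pos 1, read 0 -> (C,0)->write 1,move L,goto A. Now: state=A, head=0, tape[-1..2]=0110 (head:  ^)
Step 3: in state A at pos 0, read 1 -> (A,1)->write 0,move R,goto C. Now: state=C, head=1, tape[-1..2]=0010 (head:   ^)
After 3 step(s): state = C (not H) -> not halted within 3 -> no

Answer: no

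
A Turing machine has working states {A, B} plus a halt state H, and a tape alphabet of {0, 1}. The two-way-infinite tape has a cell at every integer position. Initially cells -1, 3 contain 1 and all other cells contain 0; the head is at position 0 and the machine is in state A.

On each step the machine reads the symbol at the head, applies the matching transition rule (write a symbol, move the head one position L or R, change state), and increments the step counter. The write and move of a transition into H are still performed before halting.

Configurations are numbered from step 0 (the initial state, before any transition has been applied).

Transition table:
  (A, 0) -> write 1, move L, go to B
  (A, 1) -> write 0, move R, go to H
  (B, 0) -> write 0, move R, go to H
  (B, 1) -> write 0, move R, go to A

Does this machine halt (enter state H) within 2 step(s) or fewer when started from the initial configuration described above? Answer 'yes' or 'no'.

Step 1: in state A at pos 0, read 0 -> (A,0)->write 1,move L,goto B. Now: state=B, head=-1, tape[-2..4]=0110010 (head:  ^)
Step 2: in state B at pos -1, read 1 -> (B,1)->write 0,move R,goto A. Now: state=A, head=0, tape[-2..4]=0010010 (head:   ^)
After 2 step(s): state = A (not H) -> not halted within 2 -> no

Answer: no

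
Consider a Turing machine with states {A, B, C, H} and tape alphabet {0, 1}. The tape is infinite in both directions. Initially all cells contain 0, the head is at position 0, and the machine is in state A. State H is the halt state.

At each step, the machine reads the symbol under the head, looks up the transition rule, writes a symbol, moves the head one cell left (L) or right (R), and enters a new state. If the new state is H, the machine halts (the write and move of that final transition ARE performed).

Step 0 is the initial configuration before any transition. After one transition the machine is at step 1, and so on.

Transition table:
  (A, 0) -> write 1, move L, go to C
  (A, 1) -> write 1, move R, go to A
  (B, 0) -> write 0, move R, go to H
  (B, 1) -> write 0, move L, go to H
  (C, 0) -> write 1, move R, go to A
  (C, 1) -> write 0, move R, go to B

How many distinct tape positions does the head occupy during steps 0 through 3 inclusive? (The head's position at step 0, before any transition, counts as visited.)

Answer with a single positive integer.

Answer: 3

Derivation:
Step 1: in state A at pos 0, read 0 -> (A,0)->write 1,move L,goto C. Now: state=C, head=-1, tape[-2..1]=0010 (head:  ^)
Step 2: in state C at pos -1, read 0 -> (C,0)->write 1,move R,goto A. Now: state=A, head=0, tape[-2..1]=0110 (head:   ^)
Step 3: in state A at pos 0, read 1 -> (A,1)->write 1,move R,goto A. Now: state=A, head=1, tape[-2..2]=01100 (head:    ^)
Head positions at steps 0..3: starting at 0, distinct positions visited = {-1, 0, 1} -> 3 position(s)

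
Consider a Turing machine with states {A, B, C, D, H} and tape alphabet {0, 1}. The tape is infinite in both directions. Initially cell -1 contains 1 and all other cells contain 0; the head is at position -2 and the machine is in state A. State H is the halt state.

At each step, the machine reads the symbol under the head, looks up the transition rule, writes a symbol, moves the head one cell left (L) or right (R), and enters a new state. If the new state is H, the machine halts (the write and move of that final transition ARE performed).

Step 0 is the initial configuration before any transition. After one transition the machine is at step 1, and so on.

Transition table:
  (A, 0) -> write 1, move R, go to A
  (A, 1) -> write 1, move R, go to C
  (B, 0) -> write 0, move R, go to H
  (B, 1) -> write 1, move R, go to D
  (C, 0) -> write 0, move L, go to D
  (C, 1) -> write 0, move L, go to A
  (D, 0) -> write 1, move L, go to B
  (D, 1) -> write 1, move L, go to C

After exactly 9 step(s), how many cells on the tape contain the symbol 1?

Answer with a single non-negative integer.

Answer: 3

Derivation:
Step 1: in state A at pos -2, read 0 -> (A,0)->write 1,move R,goto A. Now: state=A, head=-1, tape[-3..0]=0110 (head:   ^)
Step 2: in state A at pos -1, read 1 -> (A,1)->write 1,move R,goto C. Now: state=C, head=0, tape[-3..1]=01100 (head:    ^)
Step 3: in state C at pos 0, read 0 -> (C,0)->write 0,move L,goto D. Now: state=D, head=-1, tape[-3..1]=01100 (head:   ^)
Step 4: in state D at pos -1, read 1 -> (D,1)->write 1,move L,goto C. Now: state=C, head=-2, tape[-3..1]=01100 (head:  ^)
Step 5: in state C at pos -2, read 1 -> (C,1)->write 0,move L,goto A. Now: state=A, head=-3, tape[-4..1]=000100 (head:  ^)
Step 6: in state A at pos -3, read 0 -> (A,0)->write 1,move R,goto A. Now: state=A, head=-2, tape[-4..1]=010100 (head:   ^)
Step 7: in state A at pos -2, read 0 -> (A,0)->write 1,move R,goto A. Now: state=A, head=-1, tape[-4..1]=011100 (head:    ^)
Step 8: in state A at pos -1, read 1 -> (A,1)->write 1,move R,goto C. Now: state=C, head=0, tape[-4..1]=011100 (head:     ^)
Step 9: in state C at pos 0, read 0 -> (C,0)->write 0,move L,goto D. Now: state=D, head=-1, tape[-4..1]=011100 (head:    ^)
Cells containing 1 after step 9: {-3, -2, -1} -> 3 cell(s)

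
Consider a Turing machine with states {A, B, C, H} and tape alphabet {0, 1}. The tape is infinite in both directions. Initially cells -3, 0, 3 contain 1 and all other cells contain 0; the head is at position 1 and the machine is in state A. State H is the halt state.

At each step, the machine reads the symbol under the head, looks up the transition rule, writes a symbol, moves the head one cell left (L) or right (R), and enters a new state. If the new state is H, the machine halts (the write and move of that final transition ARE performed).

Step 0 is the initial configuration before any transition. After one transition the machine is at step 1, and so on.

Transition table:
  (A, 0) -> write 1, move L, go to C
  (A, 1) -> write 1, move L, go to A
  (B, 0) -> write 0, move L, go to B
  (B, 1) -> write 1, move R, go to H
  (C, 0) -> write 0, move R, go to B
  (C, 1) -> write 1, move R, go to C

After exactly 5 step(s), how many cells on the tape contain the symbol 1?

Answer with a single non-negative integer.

Step 1: in state A at pos 1, read 0 -> (A,0)->write 1,move L,goto C. Now: state=C, head=0, tape[-4..4]=010011010 (head:     ^)
Step 2: in state C at pos 0, read 1 -> (C,1)->write 1,move R,goto C. Now: state=C, head=1, tape[-4..4]=010011010 (head:      ^)
Step 3: in state C at pos 1, read 1 -> (C,1)->write 1,move R,goto C. Now: state=C, head=2, tape[-4..4]=010011010 (head:       ^)
Step 4: in state C at pos 2, read 0 -> (C,0)->write 0,move R,goto B. Now: state=B, head=3, tape[-4..4]=010011010 (head:        ^)
Step 5: in state B at pos 3, read 1 -> (B,1)->write 1,move R,goto H. Now: state=H, head=4, tape[-4..5]=0100110100 (head:         ^)
Cells containing 1 after step 5: {-3, 0, 1, 3} -> 4 cell(s)

Answer: 4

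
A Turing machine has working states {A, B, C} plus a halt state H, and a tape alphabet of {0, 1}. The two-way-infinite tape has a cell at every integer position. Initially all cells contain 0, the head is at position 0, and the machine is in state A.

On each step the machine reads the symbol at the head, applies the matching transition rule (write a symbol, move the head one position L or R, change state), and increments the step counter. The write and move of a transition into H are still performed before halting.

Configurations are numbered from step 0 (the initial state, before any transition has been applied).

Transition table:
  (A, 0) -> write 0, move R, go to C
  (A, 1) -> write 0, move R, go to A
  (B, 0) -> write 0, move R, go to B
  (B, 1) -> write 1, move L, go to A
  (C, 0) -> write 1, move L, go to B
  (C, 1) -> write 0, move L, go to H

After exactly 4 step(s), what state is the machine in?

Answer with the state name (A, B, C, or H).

Answer: A

Derivation:
Step 1: in state A at pos 0, read 0 -> (A,0)->write 0,move R,goto C. Now: state=C, head=1, tape[-1..2]=0000 (head:   ^)
Step 2: in state C at pos 1, read 0 -> (C,0)->write 1,move L,goto B. Now: state=B, head=0, tape[-1..2]=0010 (head:  ^)
Step 3: in state B at pos 0, read 0 -> (B,0)->write 0,move R,goto B. Now: state=B, head=1, tape[-1..2]=0010 (head:   ^)
Step 4: in state B at pos 1, read 1 -> (B,1)->write 1,move L,goto A. Now: state=A, head=0, tape[-1..2]=0010 (head:  ^)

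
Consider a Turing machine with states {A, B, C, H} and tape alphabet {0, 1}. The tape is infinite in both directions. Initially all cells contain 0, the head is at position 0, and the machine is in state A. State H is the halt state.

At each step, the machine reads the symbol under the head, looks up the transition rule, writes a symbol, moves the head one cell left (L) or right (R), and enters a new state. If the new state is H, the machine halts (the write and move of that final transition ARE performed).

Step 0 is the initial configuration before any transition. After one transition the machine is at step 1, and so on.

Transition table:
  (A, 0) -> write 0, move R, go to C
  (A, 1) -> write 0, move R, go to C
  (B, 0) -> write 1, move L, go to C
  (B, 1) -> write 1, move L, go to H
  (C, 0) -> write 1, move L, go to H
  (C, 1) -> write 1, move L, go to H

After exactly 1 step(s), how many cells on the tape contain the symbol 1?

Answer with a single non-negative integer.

Step 1: in state A at pos 0, read 0 -> (A,0)->write 0,move R,goto C. Now: state=C, head=1, tape[-1..2]=0000 (head:   ^)
No cell contains 1 after step 1 -> 0 cell(s)

Answer: 0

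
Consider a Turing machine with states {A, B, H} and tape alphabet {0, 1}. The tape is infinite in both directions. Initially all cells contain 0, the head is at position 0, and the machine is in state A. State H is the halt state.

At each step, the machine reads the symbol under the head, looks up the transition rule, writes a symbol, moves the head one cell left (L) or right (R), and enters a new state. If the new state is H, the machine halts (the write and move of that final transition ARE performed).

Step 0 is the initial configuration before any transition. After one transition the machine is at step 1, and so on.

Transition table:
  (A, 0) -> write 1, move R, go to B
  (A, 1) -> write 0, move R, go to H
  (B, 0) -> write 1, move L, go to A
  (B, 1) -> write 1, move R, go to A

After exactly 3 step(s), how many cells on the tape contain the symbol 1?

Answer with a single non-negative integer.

Answer: 1

Derivation:
Step 1: in state A at pos 0, read 0 -> (A,0)->write 1,move R,goto B. Now: state=B, head=1, tape[-1..2]=0100 (head:   ^)
Step 2: in state B at pos 1, read 0 -> (B,0)->write 1,move L,goto A. Now: state=A, head=0, tape[-1..2]=0110 (head:  ^)
Step 3: in state A at pos 0, read 1 -> (A,1)->write 0,move R,goto H. Now: state=H, head=1, tape[-1..2]=0010 (head:   ^)
Cells containing 1 after step 3: {1} -> 1 cell(s)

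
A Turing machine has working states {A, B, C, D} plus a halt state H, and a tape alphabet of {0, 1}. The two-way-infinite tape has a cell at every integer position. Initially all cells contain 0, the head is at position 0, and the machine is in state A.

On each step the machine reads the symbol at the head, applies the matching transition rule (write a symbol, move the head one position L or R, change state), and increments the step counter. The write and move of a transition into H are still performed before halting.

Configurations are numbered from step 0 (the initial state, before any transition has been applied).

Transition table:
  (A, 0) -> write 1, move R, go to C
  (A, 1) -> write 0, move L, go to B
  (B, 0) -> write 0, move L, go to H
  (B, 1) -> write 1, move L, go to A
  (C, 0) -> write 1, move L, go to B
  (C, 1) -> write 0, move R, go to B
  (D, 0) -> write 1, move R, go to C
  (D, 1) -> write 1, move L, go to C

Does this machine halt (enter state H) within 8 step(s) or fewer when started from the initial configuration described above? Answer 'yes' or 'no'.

Step 1: in state A at pos 0, read 0 -> (A,0)->write 1,move R,goto C. Now: state=C, head=1, tape[-1..2]=0100 (head:   ^)
Step 2: in state C at pos 1, read 0 -> (C,0)->write 1,move L,goto B. Now: state=B, head=0, tape[-1..2]=0110 (head:  ^)
Step 3: in state B at pos 0, read 1 -> (B,1)->write 1,move L,goto A. Now: state=A, head=-1, tape[-2..2]=00110 (head:  ^)
Step 4: in state A at pos -1, read 0 -> (A,0)->write 1,move R,goto C. Now: state=C, head=0, tape[-2..2]=01110 (head:   ^)
Step 5: in state C at pos 0, read 1 -> (C,1)->write 0,move R,goto B. Now: state=B, head=1, tape[-2..2]=01010 (head:    ^)
Step 6: in state B at pos 1, read 1 -> (B,1)->write 1,move L,goto A. Now: state=A, head=0, tape[-2..2]=01010 (head:   ^)
Step 7: in state A at pos 0, read 0 -> (A,0)->write 1,move R,goto C. Now: state=C, head=1, tape[-2..2]=01110 (head:    ^)
Step 8: in state C at pos 1, read 1 -> (C,1)->write 0,move R,goto B. Now: state=B, head=2, tape[-2..3]=011000 (head:     ^)
After 8 step(s): state = B (not H) -> not halted within 8 -> no

Answer: no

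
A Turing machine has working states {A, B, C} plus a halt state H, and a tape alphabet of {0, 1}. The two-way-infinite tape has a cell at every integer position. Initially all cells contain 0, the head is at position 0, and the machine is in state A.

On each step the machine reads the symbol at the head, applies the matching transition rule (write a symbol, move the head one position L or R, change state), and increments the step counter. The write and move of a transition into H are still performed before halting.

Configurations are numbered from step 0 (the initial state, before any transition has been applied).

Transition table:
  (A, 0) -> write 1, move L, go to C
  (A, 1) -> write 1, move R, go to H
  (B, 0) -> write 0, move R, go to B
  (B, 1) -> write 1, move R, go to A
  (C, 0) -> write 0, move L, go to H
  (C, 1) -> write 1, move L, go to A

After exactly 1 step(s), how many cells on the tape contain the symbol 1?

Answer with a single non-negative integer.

Answer: 1

Derivation:
Step 1: in state A at pos 0, read 0 -> (A,0)->write 1,move L,goto C. Now: state=C, head=-1, tape[-2..1]=0010 (head:  ^)
Cells containing 1 after step 1: {0} -> 1 cell(s)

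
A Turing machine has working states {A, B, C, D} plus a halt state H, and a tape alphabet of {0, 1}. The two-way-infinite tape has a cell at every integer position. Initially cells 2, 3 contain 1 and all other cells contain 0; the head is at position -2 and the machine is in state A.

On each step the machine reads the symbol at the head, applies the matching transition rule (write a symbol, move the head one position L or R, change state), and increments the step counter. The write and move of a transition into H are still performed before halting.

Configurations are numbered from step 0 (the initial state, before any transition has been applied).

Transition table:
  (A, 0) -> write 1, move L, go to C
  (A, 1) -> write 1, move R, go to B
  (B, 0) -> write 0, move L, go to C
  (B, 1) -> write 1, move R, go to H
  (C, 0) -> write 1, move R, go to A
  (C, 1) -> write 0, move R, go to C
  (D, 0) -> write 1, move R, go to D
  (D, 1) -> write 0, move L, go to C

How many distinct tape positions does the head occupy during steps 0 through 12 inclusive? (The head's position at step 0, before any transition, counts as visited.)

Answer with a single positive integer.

Answer: 8

Derivation:
Step 1: in state A at pos -2, read 0 -> (A,0)->write 1,move L,goto C. Now: state=C, head=-3, tape[-4..4]=001000110 (head:  ^)
Step 2: in state C at pos -3, read 0 -> (C,0)->write 1,move R,goto A. Now: state=A, head=-2, tape[-4..4]=011000110 (head:   ^)
Step 3: in state A at pos -2, read 1 -> (A,1)->write 1,move R,goto B. Now: state=B, head=-1, tape[-4..4]=011000110 (head:    ^)
Step 4: in state B at pos -1, read 0 -> (B,0)->write 0,move L,goto C. Now: state=C, head=-2, tape[-4..4]=011000110 (head:   ^)
Step 5: in state C at pos -2, read 1 -> (C,1)->write 0,move R,goto C. Now: state=C, head=-1, tape[-4..4]=010000110 (head:    ^)
Step 6: in state C at pos -1, read 0 -> (C,0)->write 1,move R,goto A. Now: state=A, head=0, tape[-4..4]=010100110 (head:     ^)
Step 7: in state A at pos 0, read 0 -> (A,0)->write 1,move L,goto C. Now: state=C, head=-1, tape[-4..4]=010110110 (head:    ^)
Step 8: in state C at pos -1, read 1 -> (C,1)->write 0,move R,goto C. Now: state=C, head=0, tape[-4..4]=010010110 (head:     ^)
Step 9: in state C at pos 0, read 1 -> (C,1)->write 0,move R,goto C. Now: state=C, head=1, tape[-4..4]=010000110 (head:      ^)
Step 10: in state C at pos 1, read 0 -> (C,0)->write 1,move R,goto A. Now: state=A, head=2, tape[-4..4]=010001110 (head:       ^)
Step 11: in state A at pos 2, read 1 -> (A,1)->write 1,move R,goto B. Now: state=B, head=3, tape[-4..4]=010001110 (head:        ^)
Step 12: in state B at pos 3, read 1 -> (B,1)->write 1,move R,goto H. Now: state=H, head=4, tape[-4..5]=0100011100 (head:         ^)
Head positions at steps 0..12: starting at -2, distinct positions visited = {-3, -2, -1, 0, 1, 2, 3, 4} -> 8 position(s)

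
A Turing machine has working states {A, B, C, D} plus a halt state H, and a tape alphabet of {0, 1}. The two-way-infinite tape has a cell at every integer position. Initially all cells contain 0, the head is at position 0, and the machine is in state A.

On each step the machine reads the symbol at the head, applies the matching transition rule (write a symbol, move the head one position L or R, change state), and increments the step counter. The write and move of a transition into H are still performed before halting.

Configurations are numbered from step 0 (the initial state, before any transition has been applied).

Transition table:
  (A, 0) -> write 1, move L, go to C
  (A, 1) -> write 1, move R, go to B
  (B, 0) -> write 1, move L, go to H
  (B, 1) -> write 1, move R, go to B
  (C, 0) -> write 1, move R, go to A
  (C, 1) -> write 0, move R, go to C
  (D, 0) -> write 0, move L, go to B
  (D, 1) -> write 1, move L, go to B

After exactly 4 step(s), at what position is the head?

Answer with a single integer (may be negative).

Answer: 0

Derivation:
Step 1: in state A at pos 0, read 0 -> (A,0)->write 1,move L,goto C. Now: state=C, head=-1, tape[-2..1]=0010 (head:  ^)
Step 2: in state C at pos -1, read 0 -> (C,0)->write 1,move R,goto A. Now: state=A, head=0, tape[-2..1]=0110 (head:   ^)
Step 3: in state A at pos 0, read 1 -> (A,1)->write 1,move R,goto B. Now: state=B, head=1, tape[-2..2]=01100 (head:    ^)
Step 4: in state B at pos 1, read 0 -> (B,0)->write 1,move L,goto H. Now: state=H, head=0, tape[-2..2]=01110 (head:   ^)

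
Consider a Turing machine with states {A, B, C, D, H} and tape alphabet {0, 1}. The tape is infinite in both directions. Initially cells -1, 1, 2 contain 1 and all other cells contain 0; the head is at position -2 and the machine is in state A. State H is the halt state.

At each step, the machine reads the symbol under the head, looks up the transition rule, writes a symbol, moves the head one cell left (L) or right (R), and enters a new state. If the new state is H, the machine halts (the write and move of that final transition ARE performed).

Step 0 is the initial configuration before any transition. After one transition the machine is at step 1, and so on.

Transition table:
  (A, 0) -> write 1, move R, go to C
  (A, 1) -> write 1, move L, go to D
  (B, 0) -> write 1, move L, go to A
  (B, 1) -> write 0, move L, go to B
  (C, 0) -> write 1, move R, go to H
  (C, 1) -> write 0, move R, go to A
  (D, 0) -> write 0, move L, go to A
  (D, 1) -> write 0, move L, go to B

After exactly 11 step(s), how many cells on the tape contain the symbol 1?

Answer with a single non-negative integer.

Step 1: in state A at pos -2, read 0 -> (A,0)->write 1,move R,goto C. Now: state=C, head=-1, tape[-3..3]=0110110 (head:   ^)
Step 2: in state C at pos -1, read 1 -> (C,1)->write 0,move R,goto A. Now: state=A, head=0, tape[-3..3]=0100110 (head:    ^)
Step 3: in state A at pos 0, read 0 -> (A,0)->write 1,move R,goto C. Now: state=C, head=1, tape[-3..3]=0101110 (head:     ^)
Step 4: in state C at pos 1, read 1 -> (C,1)->write 0,move R,goto A. Now: state=A, head=2, tape[-3..3]=0101010 (head:      ^)
Step 5: in state A at pos 2, read 1 -> (A,1)->write 1,move L,goto D. Now: state=D, head=1, tape[-3..3]=0101010 (head:     ^)
Step 6: in state D at pos 1, read 0 -> (D,0)->write 0,move L,goto A. Now: state=A, head=0, tape[-3..3]=0101010 (head:    ^)
Step 7: in state A at pos 0, read 1 -> (A,1)->write 1,move L,goto D. Now: state=D, head=-1, tape[-3..3]=0101010 (head:   ^)
Step 8: in state D at pos -1, read 0 -> (D,0)->write 0,move L,goto A. Now: state=A, head=-2, tape[-3..3]=0101010 (head:  ^)
Step 9: in state A at pos -2, read 1 -> (A,1)->write 1,move L,goto D. Now: state=D, head=-3, tape[-4..3]=00101010 (head:  ^)
Step 10: in state D at pos -3, read 0 -> (D,0)->write 0,move L,goto A. Now: state=A, head=-4, tape[-5..3]=000101010 (head:  ^)
Step 11: in state A at pos -4, read 0 -> (A,0)->write 1,move R,goto C. Now: state=C, head=-3, tape[-5..3]=010101010 (head:   ^)
Cells containing 1 after step 11: {-4, -2, 0, 2} -> 4 cell(s)

Answer: 4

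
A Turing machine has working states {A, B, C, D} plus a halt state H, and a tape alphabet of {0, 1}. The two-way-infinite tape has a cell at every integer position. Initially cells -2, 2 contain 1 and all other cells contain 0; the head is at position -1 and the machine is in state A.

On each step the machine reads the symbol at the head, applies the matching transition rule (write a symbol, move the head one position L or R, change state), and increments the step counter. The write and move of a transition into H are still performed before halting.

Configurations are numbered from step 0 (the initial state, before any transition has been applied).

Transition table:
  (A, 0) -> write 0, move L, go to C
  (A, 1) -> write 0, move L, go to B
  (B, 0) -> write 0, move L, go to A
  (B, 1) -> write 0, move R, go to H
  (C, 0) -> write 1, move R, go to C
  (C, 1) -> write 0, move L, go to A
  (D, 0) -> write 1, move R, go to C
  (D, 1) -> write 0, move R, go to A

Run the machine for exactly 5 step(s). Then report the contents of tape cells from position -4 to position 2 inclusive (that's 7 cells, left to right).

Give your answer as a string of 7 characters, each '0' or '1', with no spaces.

Answer: 1100001

Derivation:
Step 1: in state A at pos -1, read 0 -> (A,0)->write 0,move L,goto C. Now: state=C, head=-2, tape[-3..3]=0100010 (head:  ^)
Step 2: in state C at pos -2, read 1 -> (C,1)->write 0,move L,goto A. Now: state=A, head=-3, tape[-4..3]=00000010 (head:  ^)
Step 3: in state A at pos -3, read 0 -> (A,0)->write 0,move L,goto C. Now: state=C, head=-4, tape[-5..3]=000000010 (head:  ^)
Step 4: in state C at pos -4, read 0 -> (C,0)->write 1,move R,goto C. Now: state=C, head=-3, tape[-5..3]=010000010 (head:   ^)
Step 5: in state C at pos -3, read 0 -> (C,0)->write 1,move R,goto C. Now: state=C, head=-2, tape[-5..3]=011000010 (head:    ^)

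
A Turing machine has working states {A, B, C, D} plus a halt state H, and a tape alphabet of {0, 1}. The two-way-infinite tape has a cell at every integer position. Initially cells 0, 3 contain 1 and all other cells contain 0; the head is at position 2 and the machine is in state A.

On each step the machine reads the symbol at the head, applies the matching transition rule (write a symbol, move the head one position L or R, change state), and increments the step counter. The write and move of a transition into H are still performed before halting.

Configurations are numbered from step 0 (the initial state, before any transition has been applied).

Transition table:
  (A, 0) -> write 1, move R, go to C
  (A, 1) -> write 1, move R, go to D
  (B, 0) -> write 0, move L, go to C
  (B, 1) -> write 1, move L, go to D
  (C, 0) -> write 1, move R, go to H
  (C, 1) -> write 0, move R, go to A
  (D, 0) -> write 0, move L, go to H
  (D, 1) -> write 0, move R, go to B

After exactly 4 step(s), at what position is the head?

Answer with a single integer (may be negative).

Step 1: in state A at pos 2, read 0 -> (A,0)->write 1,move R,goto C. Now: state=C, head=3, tape[-1..4]=010110 (head:     ^)
Step 2: in state C at pos 3, read 1 -> (C,1)->write 0,move R,goto A. Now: state=A, head=4, tape[-1..5]=0101000 (head:      ^)
Step 3: in state A at pos 4, read 0 -> (A,0)->write 1,move R,goto C. Now: state=C, head=5, tape[-1..6]=01010100 (head:       ^)
Step 4: in state C at pos 5, read 0 -> (C,0)->write 1,move R,goto H. Now: state=H, head=6, tape[-1..7]=010101100 (head:        ^)

Answer: 6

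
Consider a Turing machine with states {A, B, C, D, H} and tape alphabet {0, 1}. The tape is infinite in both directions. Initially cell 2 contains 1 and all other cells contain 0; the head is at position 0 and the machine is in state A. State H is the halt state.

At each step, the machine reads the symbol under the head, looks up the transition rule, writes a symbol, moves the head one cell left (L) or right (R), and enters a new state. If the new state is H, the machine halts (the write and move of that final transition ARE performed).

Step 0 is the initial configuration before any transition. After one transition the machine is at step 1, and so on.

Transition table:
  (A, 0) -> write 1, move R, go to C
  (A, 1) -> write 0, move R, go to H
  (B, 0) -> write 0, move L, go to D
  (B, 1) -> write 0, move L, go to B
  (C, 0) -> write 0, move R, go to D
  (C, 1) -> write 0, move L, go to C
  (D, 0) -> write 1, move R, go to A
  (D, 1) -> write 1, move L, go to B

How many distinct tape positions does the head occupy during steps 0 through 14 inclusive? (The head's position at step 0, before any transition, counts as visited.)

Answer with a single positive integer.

Answer: 6

Derivation:
Step 1: in state A at pos 0, read 0 -> (A,0)->write 1,move R,goto C. Now: state=C, head=1, tape[-1..3]=01010 (head:   ^)
Step 2: in state C at pos 1, read 0 -> (C,0)->write 0,move R,goto D. Now: state=D, head=2, tape[-1..3]=01010 (head:    ^)
Step 3: in state D at pos 2, read 1 -> (D,1)->write 1,move L,goto B. Now: state=B, head=1, tape[-1..3]=01010 (head:   ^)
Step 4: in state B at pos 1, read 0 -> (B,0)->write 0,move L,goto D. Now: state=D, head=0, tape[-1..3]=01010 (head:  ^)
Step 5: in state D at pos 0, read 1 -> (D,1)->write 1,move L,goto B. Now: state=B, head=-1, tape[-2..3]=001010 (head:  ^)
Step 6: in state B at pos -1, read 0 -> (B,0)->write 0,move L,goto D. Now: state=D, head=-2, tape[-3..3]=0001010 (head:  ^)
Step 7: in state D at pos -2, read 0 -> (D,0)->write 1,move R,goto A. Now: state=A, head=-1, tape[-3..3]=0101010 (head:   ^)
Step 8: in state A at pos -1, read 0 -> (A,0)->write 1,move R,goto C. Now: state=C, head=0, tape[-3..3]=0111010 (head:    ^)
Step 9: in state C at pos 0, read 1 -> (C,1)->write 0,move L,goto C. Now: state=C, head=-1, tape[-3..3]=0110010 (head:   ^)
Step 10: in state C at pos -1, read 1 -> (C,1)->write 0,move L,goto C. Now: state=C, head=-2, tape[-3..3]=0100010 (head:  ^)
Step 11: in state C at pos -2, read 1 -> (C,1)->write 0,move L,goto C. Now: state=C, head=-3, tape[-4..3]=00000010 (head:  ^)
Step 12: in state C at pos -3, read 0 -> (C,0)->write 0,move R,goto D. Now: state=D, head=-2, tape[-4..3]=00000010 (head:   ^)
Step 13: in state D at pos -2, read 0 -> (D,0)->write 1,move R,goto A. Now: state=A, head=-1, tape[-4..3]=00100010 (head:    ^)
Step 14: in state A at pos -1, read 0 -> (A,0)->write 1,move R,goto C. Now: state=C, head=0, tape[-4..3]=00110010 (head:     ^)
Head positions at steps 0..14: starting at 0, distinct positions visited = {-3, -2, -1, 0, 1, 2} -> 6 position(s)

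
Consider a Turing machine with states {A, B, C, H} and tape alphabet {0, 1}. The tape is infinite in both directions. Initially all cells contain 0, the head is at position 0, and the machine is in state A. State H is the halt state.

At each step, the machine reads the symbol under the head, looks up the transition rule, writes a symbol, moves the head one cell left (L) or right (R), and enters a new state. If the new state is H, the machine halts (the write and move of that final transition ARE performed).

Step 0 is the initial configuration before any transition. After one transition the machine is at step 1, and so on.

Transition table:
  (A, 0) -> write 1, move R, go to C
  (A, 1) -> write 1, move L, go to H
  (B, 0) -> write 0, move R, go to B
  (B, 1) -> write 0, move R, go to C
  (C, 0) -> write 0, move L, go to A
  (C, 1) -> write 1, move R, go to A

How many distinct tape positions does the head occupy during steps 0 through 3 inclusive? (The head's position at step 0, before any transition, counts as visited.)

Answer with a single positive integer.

Answer: 3

Derivation:
Step 1: in state A at pos 0, read 0 -> (A,0)->write 1,move R,goto C. Now: state=C, head=1, tape[-1..2]=0100 (head:   ^)
Step 2: in state C at pos 1, read 0 -> (C,0)->write 0,move L,goto A. Now: state=A, head=0, tape[-1..2]=0100 (head:  ^)
Step 3: in state A at pos 0, read 1 -> (A,1)->write 1,move L,goto H. Now: state=H, head=-1, tape[-2..2]=00100 (head:  ^)
Head positions at steps 0..3: starting at 0, distinct positions visited = {-1, 0, 1} -> 3 position(s)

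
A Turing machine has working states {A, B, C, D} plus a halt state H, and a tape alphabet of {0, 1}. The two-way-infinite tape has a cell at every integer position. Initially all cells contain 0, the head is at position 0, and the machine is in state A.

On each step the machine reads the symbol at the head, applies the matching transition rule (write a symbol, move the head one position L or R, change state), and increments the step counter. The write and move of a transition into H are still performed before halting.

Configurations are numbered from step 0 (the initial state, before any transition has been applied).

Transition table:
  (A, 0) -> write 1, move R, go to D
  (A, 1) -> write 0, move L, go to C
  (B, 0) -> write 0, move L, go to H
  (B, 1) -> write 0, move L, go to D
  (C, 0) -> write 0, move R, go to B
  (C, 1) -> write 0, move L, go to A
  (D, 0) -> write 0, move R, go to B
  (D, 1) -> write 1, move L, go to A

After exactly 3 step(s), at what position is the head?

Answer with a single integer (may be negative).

Answer: 1

Derivation:
Step 1: in state A at pos 0, read 0 -> (A,0)->write 1,move R,goto D. Now: state=D, head=1, tape[-1..2]=0100 (head:   ^)
Step 2: in state D at pos 1, read 0 -> (D,0)->write 0,move R,goto B. Now: state=B, head=2, tape[-1..3]=01000 (head:    ^)
Step 3: in state B at pos 2, read 0 -> (B,0)->write 0,move L,goto H. Now: state=H, head=1, tape[-1..3]=01000 (head:   ^)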